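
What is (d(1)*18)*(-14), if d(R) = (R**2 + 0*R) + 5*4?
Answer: -5292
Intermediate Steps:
d(R) = 20 + R**2 (d(R) = (R**2 + 0) + 20 = R**2 + 20 = 20 + R**2)
(d(1)*18)*(-14) = ((20 + 1**2)*18)*(-14) = ((20 + 1)*18)*(-14) = (21*18)*(-14) = 378*(-14) = -5292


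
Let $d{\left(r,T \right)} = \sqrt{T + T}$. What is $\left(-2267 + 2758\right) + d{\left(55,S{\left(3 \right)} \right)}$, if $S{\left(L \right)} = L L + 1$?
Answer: $491 + 2 \sqrt{5} \approx 495.47$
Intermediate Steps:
$S{\left(L \right)} = 1 + L^{2}$ ($S{\left(L \right)} = L^{2} + 1 = 1 + L^{2}$)
$d{\left(r,T \right)} = \sqrt{2} \sqrt{T}$ ($d{\left(r,T \right)} = \sqrt{2 T} = \sqrt{2} \sqrt{T}$)
$\left(-2267 + 2758\right) + d{\left(55,S{\left(3 \right)} \right)} = \left(-2267 + 2758\right) + \sqrt{2} \sqrt{1 + 3^{2}} = 491 + \sqrt{2} \sqrt{1 + 9} = 491 + \sqrt{2} \sqrt{10} = 491 + 2 \sqrt{5}$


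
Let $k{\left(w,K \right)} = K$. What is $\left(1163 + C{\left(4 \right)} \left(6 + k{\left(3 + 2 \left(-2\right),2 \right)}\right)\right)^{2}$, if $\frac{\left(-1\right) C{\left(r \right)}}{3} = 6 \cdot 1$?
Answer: $1038361$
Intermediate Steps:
$C{\left(r \right)} = -18$ ($C{\left(r \right)} = - 3 \cdot 6 \cdot 1 = \left(-3\right) 6 = -18$)
$\left(1163 + C{\left(4 \right)} \left(6 + k{\left(3 + 2 \left(-2\right),2 \right)}\right)\right)^{2} = \left(1163 - 18 \left(6 + 2\right)\right)^{2} = \left(1163 - 144\right)^{2} = 1019^{2} = 1038361$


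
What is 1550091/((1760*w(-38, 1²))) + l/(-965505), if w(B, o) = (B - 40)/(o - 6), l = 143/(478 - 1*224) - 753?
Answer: 63357813757639/1122210323520 ≈ 56.458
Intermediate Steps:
l = -191119/254 (l = 143/(478 - 224) - 753 = 143/254 - 753 = -191119/254 ≈ -752.44)
w(B, o) = (-40 + B)/(-6 + o)
1550091/((1760*w(-38, 1²))) + l/(-965505) = 1550091/((1760*((-40 - 38)/(-6 + 1²)))) - 191119/254/(-965505) = 1550091/((1760*(-78/(-6 + 1)))) - 191119/254*(-1/965505) = 1550091/((1760*(-78/(-5)))) + 191119/245238270 = 1550091/((1760*(-⅕*(-78)))) + 191119/245238270 = 1550091/((1760*(78/5))) + 191119/245238270 = 1550091/27456 + 191119/245238270 = 1550091*(1/27456) + 191119/245238270 = 516697/9152 + 191119/245238270 = 63357813757639/1122210323520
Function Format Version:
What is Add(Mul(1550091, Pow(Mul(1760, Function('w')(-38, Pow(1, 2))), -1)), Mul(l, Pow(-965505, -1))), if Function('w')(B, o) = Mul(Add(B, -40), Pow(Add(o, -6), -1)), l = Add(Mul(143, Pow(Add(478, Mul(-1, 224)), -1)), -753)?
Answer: Rational(63357813757639, 1122210323520) ≈ 56.458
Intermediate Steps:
l = Rational(-191119, 254) (l = Add(Mul(143, Pow(Add(478, -224), -1)), -753) = Add(Mul(143, Pow(254, -1)), -753) = Add(Mul(143, Rational(1, 254)), -753) = Add(Rational(143, 254), -753) = Rational(-191119, 254) ≈ -752.44)
Function('w')(B, o) = Mul(Pow(Add(-6, o), -1), Add(-40, B)) (Function('w')(B, o) = Mul(Add(-40, B), Pow(Add(-6, o), -1)) = Mul(Pow(Add(-6, o), -1), Add(-40, B)))
Add(Mul(1550091, Pow(Mul(1760, Function('w')(-38, Pow(1, 2))), -1)), Mul(l, Pow(-965505, -1))) = Add(Mul(1550091, Pow(Mul(1760, Mul(Pow(Add(-6, Pow(1, 2)), -1), Add(-40, -38))), -1)), Mul(Rational(-191119, 254), Pow(-965505, -1))) = Add(Mul(1550091, Pow(Mul(1760, Mul(Pow(Add(-6, 1), -1), -78)), -1)), Mul(Rational(-191119, 254), Rational(-1, 965505))) = Add(Mul(1550091, Pow(Mul(1760, Mul(Pow(-5, -1), -78)), -1)), Rational(191119, 245238270)) = Add(Mul(1550091, Pow(Mul(1760, Mul(Rational(-1, 5), -78)), -1)), Rational(191119, 245238270)) = Add(Mul(1550091, Pow(Mul(1760, Rational(78, 5)), -1)), Rational(191119, 245238270)) = Add(Mul(1550091, Pow(27456, -1)), Rational(191119, 245238270)) = Add(Mul(1550091, Rational(1, 27456)), Rational(191119, 245238270)) = Add(Rational(516697, 9152), Rational(191119, 245238270)) = Rational(63357813757639, 1122210323520)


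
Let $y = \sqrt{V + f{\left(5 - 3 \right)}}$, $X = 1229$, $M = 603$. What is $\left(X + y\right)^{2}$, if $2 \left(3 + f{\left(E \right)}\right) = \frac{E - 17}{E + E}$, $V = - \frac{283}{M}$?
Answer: $\frac{\left(988116 + i \sqrt{3454654}\right)^{2}}{646416} \approx 1.5104 \cdot 10^{6} + 5682.4 i$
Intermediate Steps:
$V = - \frac{283}{603} \approx -0.46932$
$f{\left(E \right)} = -3 + \frac{-17 + E}{4 E}$ ($f{\left(E \right)} = -3 + \frac{\left(E - 17\right) \frac{1}{E + E}}{2} = -3 + \frac{\left(-17 + E\right) \frac{1}{2 E}}{2} = -3 + \frac{\frac{1}{2} \frac{1}{E} \left(-17 + E\right)}{2} = -3 + \frac{-17 + E}{4 E}$)
$y = \frac{i \sqrt{3454654}}{804}$ ($y = \sqrt{- \frac{283}{603} + \frac{-17 - 11 \left(5 - 3\right)}{4 \left(5 - 3\right)}} = \sqrt{- \frac{283}{603} + \frac{-17 - 22}{4 \cdot 2}} = \sqrt{- \frac{283}{603} + \frac{1}{4} \cdot \frac{1}{2} \left(-17 - 22\right)} = \sqrt{- \frac{283}{603} + \frac{1}{4} \cdot \frac{1}{2} \left(-39\right)} = \sqrt{- \frac{283}{603} - \frac{39}{8}} = \sqrt{- \frac{25781}{4824}} = \frac{i \sqrt{3454654}}{804} \approx 2.3118 i$)
$\left(X + y\right)^{2} = \left(1229 + \frac{i \sqrt{3454654}}{804}\right)^{2}$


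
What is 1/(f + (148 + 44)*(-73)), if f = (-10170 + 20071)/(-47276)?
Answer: -47276/662630317 ≈ -7.1346e-5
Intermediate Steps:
f = -9901/47276 (f = 9901*(-1/47276) = -9901/47276 ≈ -0.20943)
1/(f + (148 + 44)*(-73)) = 1/(-9901/47276 + (148 + 44)*(-73)) = 1/(-9901/47276 + 192*(-73)) = 1/(-9901/47276 - 14016) = 1/(-662630317/47276) = -47276/662630317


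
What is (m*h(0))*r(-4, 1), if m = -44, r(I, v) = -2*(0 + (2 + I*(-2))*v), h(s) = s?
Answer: 0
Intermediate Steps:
r(I, v) = -2*v*(2 - 2*I) (r(I, v) = -2*(0 + (2 - 2*I)*v) = -2*(0 + v*(2 - 2*I)) = -2*v*(2 - 2*I))
(m*h(0))*r(-4, 1) = (-44*0)*(4*1*(-1 - 4)) = 0*(4*1*(-5)) = 0*(-20) = 0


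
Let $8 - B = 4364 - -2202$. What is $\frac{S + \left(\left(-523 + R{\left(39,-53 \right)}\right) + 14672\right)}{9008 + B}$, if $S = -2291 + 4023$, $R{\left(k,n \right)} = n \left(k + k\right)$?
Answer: $\frac{11747}{2450} \approx 4.7947$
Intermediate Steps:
$R{\left(k,n \right)} = 2 k n$ ($R{\left(k,n \right)} = n 2 k = 2 k n$)
$S = 1732$
$B = -6558$ ($B = 8 - \left(4364 - -2202\right) = 8 - \left(4364 + 2202\right) = 8 - 6566 = -6558$)
$\frac{S + \left(\left(-523 + R{\left(39,-53 \right)}\right) + 14672\right)}{9008 + B} = \frac{1732 + \left(\left(-523 + 2 \cdot 39 \left(-53\right)\right) + 14672\right)}{9008 - 6558} = \frac{1732 + \left(\left(-523 - 4134\right) + 14672\right)}{2450} = \left(1732 + \left(-4657 + 14672\right)\right) \frac{1}{2450} = \left(1732 + 10015\right) \frac{1}{2450} = 11747 \cdot \frac{1}{2450} = \frac{11747}{2450}$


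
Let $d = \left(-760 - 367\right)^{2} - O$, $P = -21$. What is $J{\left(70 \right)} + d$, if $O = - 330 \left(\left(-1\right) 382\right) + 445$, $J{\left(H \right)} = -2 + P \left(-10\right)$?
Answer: $1143832$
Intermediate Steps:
$J{\left(H \right)} = 208$ ($J{\left(H \right)} = -2 - -210 = -2 + 210 = 208$)
$O = 126505$ ($O = \left(-330\right) \left(-382\right) + 445 = 126060 + 445 = 126505$)
$d = 1143624$ ($d = \left(-760 - 367\right)^{2} - 126505 = \left(-1127\right)^{2} - 126505 = 1270129 - 126505 = 1143624$)
$J{\left(70 \right)} + d = 208 + 1143624 = 1143832$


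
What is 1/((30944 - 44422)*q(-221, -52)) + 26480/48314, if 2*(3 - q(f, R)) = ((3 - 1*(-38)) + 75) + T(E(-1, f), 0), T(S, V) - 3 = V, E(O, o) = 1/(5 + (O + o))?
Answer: 10082376837/18395724599 ≈ 0.54808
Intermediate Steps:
E(O, o) = 1/(5 + O + o)
T(S, V) = 3 + V
q(f, R) = -113/2 (q(f, R) = 3 - (((3 - 1*(-38)) + 75) + (3 + 0))/2 = 3 - (((3 + 38) + 75) + 3)/2 = 3 - ((41 + 75) + 3)/2 = 3 - (116 + 3)/2 = 3 - ½*119 = 3 - 119/2 = -113/2)
1/((30944 - 44422)*q(-221, -52)) + 26480/48314 = 1/((30944 - 44422)*(-113/2)) + 26480/48314 = -2/113/(-13478) + 26480*(1/48314) = -1/13478*(-2/113) + 13240/24157 = 1/761507 + 13240/24157 = 10082376837/18395724599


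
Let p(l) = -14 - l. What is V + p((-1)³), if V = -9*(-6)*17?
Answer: 905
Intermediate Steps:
V = 918 (V = 54*17 = 918)
V + p((-1)³) = 918 + (-14 - 1*(-1)³) = 918 + (-14 - 1*(-1)) = 918 + (-14 + 1) = 918 - 13 = 905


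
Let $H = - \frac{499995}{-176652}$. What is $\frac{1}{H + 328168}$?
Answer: $\frac{19628}{6441337059} \approx 3.0472 \cdot 10^{-6}$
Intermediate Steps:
$H = \frac{55555}{19628}$ ($H = \left(-499995\right) \left(- \frac{1}{176652}\right) = \frac{55555}{19628} \approx 2.8304$)
$\frac{1}{H + 328168} = \frac{1}{\frac{55555}{19628} + 328168} = \frac{1}{\frac{6441337059}{19628}} = \frac{19628}{6441337059}$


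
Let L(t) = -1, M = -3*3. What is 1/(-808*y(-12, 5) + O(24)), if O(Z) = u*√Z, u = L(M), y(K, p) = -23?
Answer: 2323/43170629 + √6/172682516 ≈ 5.3824e-5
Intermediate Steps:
M = -9
u = -1
O(Z) = -√Z
1/(-808*y(-12, 5) + O(24)) = 1/(-808*(-23) - √24) = 1/(18584 - 2*√6)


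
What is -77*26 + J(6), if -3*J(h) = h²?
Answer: -2014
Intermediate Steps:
J(h) = -h²/3
-77*26 + J(6) = -77*26 - ⅓*6² = -2002 - ⅓*36 = -2002 - 12 = -2014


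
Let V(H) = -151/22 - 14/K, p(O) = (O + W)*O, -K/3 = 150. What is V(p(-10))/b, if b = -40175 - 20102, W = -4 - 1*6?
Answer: 33821/298371150 ≈ 0.00011335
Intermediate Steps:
K = -450 (K = -3*150 = -450)
W = -10 (W = -4 - 6 = -10)
p(O) = O*(-10 + O) (p(O) = (O - 10)*O = (-10 + O)*O = O*(-10 + O))
b = -60277
V(H) = -33821/4950 (V(H) = -151/22 - 14/(-450) = -151*1/22 - 14*(-1/450) = -151/22 + 7/225 = -33821/4950)
V(p(-10))/b = -33821/4950/(-60277) = -33821/4950*(-1/60277) = 33821/298371150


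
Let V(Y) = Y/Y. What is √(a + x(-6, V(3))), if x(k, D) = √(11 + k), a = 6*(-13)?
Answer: √(-78 + √5) ≈ 8.7043*I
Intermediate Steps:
a = -78
V(Y) = 1
√(a + x(-6, V(3))) = √(-78 + √(11 - 6)) = √(-78 + √5)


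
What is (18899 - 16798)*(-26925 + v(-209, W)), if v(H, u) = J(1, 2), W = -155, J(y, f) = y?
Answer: -56567324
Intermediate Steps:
v(H, u) = 1
(18899 - 16798)*(-26925 + v(-209, W)) = (18899 - 16798)*(-26925 + 1) = 2101*(-26924) = -56567324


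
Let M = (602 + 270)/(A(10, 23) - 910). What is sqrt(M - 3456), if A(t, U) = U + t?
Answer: 2*I*sqrt(664718642)/877 ≈ 58.796*I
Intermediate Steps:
M = -872/877 (M = (602 + 270)/((23 + 10) - 910) = 872/(33 - 910) = 872/(-877) = 872*(-1/877) = -872/877 ≈ -0.99430)
sqrt(M - 3456) = sqrt(-872/877 - 3456) = sqrt(-3031784/877) = 2*I*sqrt(664718642)/877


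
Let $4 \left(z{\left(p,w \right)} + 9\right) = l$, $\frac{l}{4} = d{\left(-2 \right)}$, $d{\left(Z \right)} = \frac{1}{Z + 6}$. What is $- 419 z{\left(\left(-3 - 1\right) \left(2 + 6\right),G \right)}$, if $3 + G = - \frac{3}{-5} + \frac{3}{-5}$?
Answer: $\frac{14665}{4} \approx 3666.3$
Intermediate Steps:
$G = -3$ ($G = -3 + \left(- \frac{3}{-5} + \frac{3}{-5}\right) = -3 + \left(\left(-3\right) \left(- \frac{1}{5}\right) + 3 \left(- \frac{1}{5}\right)\right) = -3 + \left(\frac{3}{5} - \frac{3}{5}\right) = -3 + 0 = -3$)
$d{\left(Z \right)} = \frac{1}{6 + Z}$
$l = 1$ ($l = \frac{4}{6 - 2} = \frac{4}{4} = 4 \cdot \frac{1}{4} = 1$)
$z{\left(p,w \right)} = - \frac{35}{4}$ ($z{\left(p,w \right)} = -9 + \frac{1}{4} \cdot 1 = -9 + \frac{1}{4} = - \frac{35}{4}$)
$- 419 z{\left(\left(-3 - 1\right) \left(2 + 6\right),G \right)} = \left(-419\right) \left(- \frac{35}{4}\right) = \frac{14665}{4}$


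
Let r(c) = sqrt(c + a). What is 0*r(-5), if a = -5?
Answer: 0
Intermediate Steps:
r(c) = sqrt(-5 + c) (r(c) = sqrt(c - 5) = sqrt(-5 + c))
0*r(-5) = 0*sqrt(-5 - 5) = 0*sqrt(-10) = 0*(I*sqrt(10)) = 0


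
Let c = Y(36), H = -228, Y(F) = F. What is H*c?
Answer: -8208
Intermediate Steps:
c = 36
H*c = -228*36 = -8208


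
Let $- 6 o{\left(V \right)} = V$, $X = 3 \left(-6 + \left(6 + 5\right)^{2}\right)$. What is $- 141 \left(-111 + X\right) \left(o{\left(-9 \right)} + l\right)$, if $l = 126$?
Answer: $-4206735$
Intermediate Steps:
$X = 345$ ($X = 3 \left(-6 + 11^{2}\right) = 3 \left(-6 + 121\right) = 3 \cdot 115 = 345$)
$o{\left(V \right)} = - \frac{V}{6}$
$- 141 \left(-111 + X\right) \left(o{\left(-9 \right)} + l\right) = - 141 \left(-111 + 345\right) \left(\left(- \frac{1}{6}\right) \left(-9\right) + 126\right) = - 141 \cdot 234 \left(\frac{3}{2} + 126\right) = - 141 \cdot 234 \cdot \frac{255}{2} = \left(-141\right) 29835 = -4206735$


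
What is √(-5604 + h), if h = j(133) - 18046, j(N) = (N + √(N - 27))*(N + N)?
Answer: √(11728 + 266*√106) ≈ 120.28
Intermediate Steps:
j(N) = 2*N*(N + √(-27 + N)) (j(N) = (N + √(-27 + N))*(2*N) = 2*N*(N + √(-27 + N)))
h = 17332 + 266*√106 (h = 2*133*(133 + √(-27 + 133)) - 18046 = 2*133*(133 + √106) - 18046 = (35378 + 266*√106) - 18046 = 17332 + 266*√106 ≈ 20071.)
√(-5604 + h) = √(-5604 + (17332 + 266*√106)) = √(11728 + 266*√106)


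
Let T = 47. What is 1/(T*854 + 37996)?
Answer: 1/78134 ≈ 1.2799e-5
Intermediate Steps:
1/(T*854 + 37996) = 1/(47*854 + 37996) = 1/(40138 + 37996) = 1/78134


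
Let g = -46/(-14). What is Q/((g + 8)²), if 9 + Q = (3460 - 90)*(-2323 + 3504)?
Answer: 195018089/6241 ≈ 31248.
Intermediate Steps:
g = 23/7 (g = -46*(-1/14) = 23/7 ≈ 3.2857)
Q = 3979961 (Q = -9 + (3460 - 90)*(-2323 + 3504) = -9 + 3370*1181 = -9 + 3979970 = 3979961)
Q/((g + 8)²) = 3979961/((23/7 + 8)²) = 3979961/((79/7)²) = 3979961/(6241/49) = 3979961*(49/6241) = 195018089/6241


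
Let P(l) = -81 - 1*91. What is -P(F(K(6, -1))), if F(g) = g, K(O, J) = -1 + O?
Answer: 172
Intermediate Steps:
P(l) = -172 (P(l) = -81 - 91 = -172)
-P(F(K(6, -1))) = -1*(-172) = 172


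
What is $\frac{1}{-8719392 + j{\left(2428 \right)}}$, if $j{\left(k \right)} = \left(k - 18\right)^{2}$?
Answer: $- \frac{1}{2911292} \approx -3.4349 \cdot 10^{-7}$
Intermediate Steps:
$j{\left(k \right)} = \left(-18 + k\right)^{2}$
$\frac{1}{-8719392 + j{\left(2428 \right)}} = \frac{1}{-8719392 + \left(-18 + 2428\right)^{2}} = \frac{1}{-8719392 + 2410^{2}} = \frac{1}{-8719392 + 5808100} = \frac{1}{-2911292} = - \frac{1}{2911292}$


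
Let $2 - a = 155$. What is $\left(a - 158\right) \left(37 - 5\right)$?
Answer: $-9952$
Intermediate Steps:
$a = -153$ ($a = 2 - 155 = -153$)
$\left(a - 158\right) \left(37 - 5\right) = \left(-153 - 158\right) \left(37 - 5\right) = - 311 \left(37 - 5\right) = \left(-311\right) 32 = -9952$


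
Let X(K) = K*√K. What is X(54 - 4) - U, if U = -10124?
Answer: 10124 + 250*√2 ≈ 10478.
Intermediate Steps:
X(K) = K^(3/2)
X(54 - 4) - U = (54 - 4)^(3/2) - 1*(-10124) = 50^(3/2) + 10124 = 250*√2 + 10124 = 10124 + 250*√2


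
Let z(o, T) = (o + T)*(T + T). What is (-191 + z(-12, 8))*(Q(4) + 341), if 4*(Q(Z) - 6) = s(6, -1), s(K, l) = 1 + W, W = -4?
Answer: -353175/4 ≈ -88294.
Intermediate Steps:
z(o, T) = 2*T*(T + o) (z(o, T) = (T + o)*(2*T) = 2*T*(T + o))
s(K, l) = -3 (s(K, l) = 1 - 4 = -3)
Q(Z) = 21/4 (Q(Z) = 6 + (¼)*(-3) = 6 - ¾ = 21/4)
(-191 + z(-12, 8))*(Q(4) + 341) = (-191 + 2*8*(8 - 12))*(21/4 + 341) = (-191 + 2*8*(-4))*(1385/4) = (-191 - 64)*(1385/4) = -255*1385/4 = -353175/4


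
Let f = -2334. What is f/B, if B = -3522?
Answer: 389/587 ≈ 0.66269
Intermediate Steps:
f/B = -2334/(-3522) = -2334*(-1/3522) = 389/587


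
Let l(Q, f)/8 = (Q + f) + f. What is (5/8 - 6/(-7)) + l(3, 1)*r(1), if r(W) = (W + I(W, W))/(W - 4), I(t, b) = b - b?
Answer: -1991/168 ≈ -11.851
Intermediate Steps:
I(t, b) = 0
l(Q, f) = 8*Q + 16*f (l(Q, f) = 8*((Q + f) + f) = 8*(Q + 2*f) = 8*Q + 16*f)
r(W) = W/(-4 + W) (r(W) = (W + 0)/(W - 4) = W/(-4 + W))
(5/8 - 6/(-7)) + l(3, 1)*r(1) = (5/8 - 6/(-7)) + (8*3 + 16*1)*(1/(-4 + 1)) = (5*(⅛) - 6*(-⅐)) + (24 + 16)*(1/(-3)) = (5/8 + 6/7) + 40*(1*(-⅓)) = 83/56 + 40*(-⅓) = 83/56 - 40/3 = -1991/168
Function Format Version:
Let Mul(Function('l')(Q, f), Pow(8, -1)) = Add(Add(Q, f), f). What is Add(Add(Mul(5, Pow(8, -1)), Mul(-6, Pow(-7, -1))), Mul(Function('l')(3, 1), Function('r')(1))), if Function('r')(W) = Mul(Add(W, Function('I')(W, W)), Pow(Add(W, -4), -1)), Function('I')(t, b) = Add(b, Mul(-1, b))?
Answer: Rational(-1991, 168) ≈ -11.851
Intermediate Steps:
Function('I')(t, b) = 0
Function('l')(Q, f) = Add(Mul(8, Q), Mul(16, f)) (Function('l')(Q, f) = Mul(8, Add(Add(Q, f), f)) = Mul(8, Add(Q, Mul(2, f))) = Add(Mul(8, Q), Mul(16, f)))
Function('r')(W) = Mul(W, Pow(Add(-4, W), -1)) (Function('r')(W) = Mul(Add(W, 0), Pow(Add(W, -4), -1)) = Mul(W, Pow(Add(-4, W), -1)))
Add(Add(Mul(5, Pow(8, -1)), Mul(-6, Pow(-7, -1))), Mul(Function('l')(3, 1), Function('r')(1))) = Add(Add(Mul(5, Pow(8, -1)), Mul(-6, Pow(-7, -1))), Mul(Add(Mul(8, 3), Mul(16, 1)), Mul(1, Pow(Add(-4, 1), -1)))) = Add(Add(Mul(5, Rational(1, 8)), Mul(-6, Rational(-1, 7))), Mul(Add(24, 16), Mul(1, Pow(-3, -1)))) = Add(Add(Rational(5, 8), Rational(6, 7)), Mul(40, Mul(1, Rational(-1, 3)))) = Add(Rational(83, 56), Mul(40, Rational(-1, 3))) = Add(Rational(83, 56), Rational(-40, 3)) = Rational(-1991, 168)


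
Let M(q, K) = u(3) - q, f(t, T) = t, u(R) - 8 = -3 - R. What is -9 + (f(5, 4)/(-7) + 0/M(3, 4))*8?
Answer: -103/7 ≈ -14.714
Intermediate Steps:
u(R) = 5 - R (u(R) = 8 + (-3 - R) = 5 - R)
M(q, K) = 2 - q (M(q, K) = (5 - 1*3) - q = (5 - 3) - q = 2 - q)
-9 + (f(5, 4)/(-7) + 0/M(3, 4))*8 = -9 + (5/(-7) + 0/(2 - 1*3))*8 = -9 + (5*(-1/7) + 0/(2 - 3))*8 = -9 + (-5/7 + 0/(-1))*8 = -9 + (-5/7 + 0*(-1))*8 = -9 + (-5/7 + 0)*8 = -9 - 5/7*8 = -9 - 40/7 = -103/7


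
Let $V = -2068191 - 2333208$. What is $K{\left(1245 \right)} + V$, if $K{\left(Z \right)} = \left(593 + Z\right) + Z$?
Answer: $-4398316$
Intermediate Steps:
$V = -4401399$ ($V = -2068191 - 2333208 = -4401399$)
$K{\left(Z \right)} = 593 + 2 Z$
$K{\left(1245 \right)} + V = \left(593 + 2 \cdot 1245\right) - 4401399 = \left(593 + 2490\right) - 4401399 = 3083 - 4401399 = -4398316$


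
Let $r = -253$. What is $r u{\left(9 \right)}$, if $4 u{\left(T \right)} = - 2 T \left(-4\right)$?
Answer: $-4554$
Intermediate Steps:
$u{\left(T \right)} = 2 T$ ($u{\left(T \right)} = \frac{- 2 T \left(-4\right)}{4} = \frac{8 T}{4} = 2 T$)
$r u{\left(9 \right)} = - 253 \cdot 2 \cdot 9 = \left(-253\right) 18 = -4554$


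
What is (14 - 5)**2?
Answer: 81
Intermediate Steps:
(14 - 5)**2 = 9**2 = 81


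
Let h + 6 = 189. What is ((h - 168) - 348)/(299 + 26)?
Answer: -333/325 ≈ -1.0246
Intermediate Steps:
h = 183 (h = -6 + 189 = 183)
((h - 168) - 348)/(299 + 26) = ((183 - 168) - 348)/(299 + 26) = (15 - 348)/325 = -333*1/325 = -333/325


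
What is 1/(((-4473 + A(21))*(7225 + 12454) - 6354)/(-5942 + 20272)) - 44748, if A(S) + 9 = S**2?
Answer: -3558772342694/79529193 ≈ -44748.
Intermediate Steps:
A(S) = -9 + S**2
1/(((-4473 + A(21))*(7225 + 12454) - 6354)/(-5942 + 20272)) - 44748 = 1/(((-4473 + (-9 + 21**2))*(7225 + 12454) - 6354)/(-5942 + 20272)) - 44748 = 1/(((-4473 + (-9 + 441))*19679 - 6354)/14330) - 44748 = 1/(((-4473 + 432)*19679 - 6354)*(1/14330)) - 44748 = 1/((-4041*19679 - 6354)*(1/14330)) - 44748 = 1/((-79522839 - 6354)*(1/14330)) - 44748 = 1/(-79529193*1/14330) - 44748 = 1/(-79529193/14330) - 44748 = -14330/79529193 - 44748 = -3558772342694/79529193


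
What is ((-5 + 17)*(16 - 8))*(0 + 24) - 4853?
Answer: -2549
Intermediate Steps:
((-5 + 17)*(16 - 8))*(0 + 24) - 4853 = (12*8)*24 - 4853 = 96*24 - 4853 = 2304 - 4853 = -2549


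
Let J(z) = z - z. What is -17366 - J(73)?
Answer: -17366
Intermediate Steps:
J(z) = 0
-17366 - J(73) = -17366 - 1*0 = -17366 + 0 = -17366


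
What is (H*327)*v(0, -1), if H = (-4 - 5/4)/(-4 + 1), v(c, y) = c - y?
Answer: 2289/4 ≈ 572.25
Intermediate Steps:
H = 7/4 (H = (-4 - 5*1/4)/(-3) = (-4 - 5/4)*(-1/3) = -21/4*(-1/3) = 7/4 ≈ 1.7500)
(H*327)*v(0, -1) = ((7/4)*327)*(0 - 1*(-1)) = 2289*(0 + 1)/4 = (2289/4)*1 = 2289/4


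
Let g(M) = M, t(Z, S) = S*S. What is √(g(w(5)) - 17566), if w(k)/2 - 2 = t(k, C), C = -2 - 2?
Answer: I*√17530 ≈ 132.4*I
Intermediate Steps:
C = -4
t(Z, S) = S²
w(k) = 36 (w(k) = 4 + 2*(-4)² = 4 + 2*16 = 4 + 32 = 36)
√(g(w(5)) - 17566) = √(36 - 17566) = √(-17530) = I*√17530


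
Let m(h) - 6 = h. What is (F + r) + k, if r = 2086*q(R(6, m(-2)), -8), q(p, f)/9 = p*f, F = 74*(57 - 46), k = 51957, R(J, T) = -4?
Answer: 653539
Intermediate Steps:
m(h) = 6 + h
F = 814 (F = 74*11 = 814)
q(p, f) = 9*f*p (q(p, f) = 9*(p*f) = 9*(f*p) = 9*f*p)
r = 600768 (r = 2086*(9*(-8)*(-4)) = 2086*288 = 600768)
(F + r) + k = (814 + 600768) + 51957 = 601582 + 51957 = 653539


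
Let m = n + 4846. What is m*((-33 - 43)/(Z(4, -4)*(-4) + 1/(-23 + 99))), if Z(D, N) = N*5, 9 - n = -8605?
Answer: -77744960/6081 ≈ -12785.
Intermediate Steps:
n = 8614 (n = 9 - 1*(-8605) = 9 + 8605 = 8614)
Z(D, N) = 5*N
m = 13460 (m = 8614 + 4846 = 13460)
m*((-33 - 43)/(Z(4, -4)*(-4) + 1/(-23 + 99))) = 13460*((-33 - 43)/((5*(-4))*(-4) + 1/(-23 + 99))) = 13460*(-76/(-20*(-4) + 1/76)) = 13460*(-76/(80 + 1/76)) = 13460*(-76/6081/76) = 13460*(-76*76/6081) = 13460*(-5776/6081) = -77744960/6081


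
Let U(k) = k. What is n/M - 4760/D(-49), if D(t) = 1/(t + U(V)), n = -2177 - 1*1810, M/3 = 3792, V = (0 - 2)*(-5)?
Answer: 234648517/1264 ≈ 1.8564e+5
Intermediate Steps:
V = 10 (V = -2*(-5) = 10)
M = 11376 (M = 3*3792 = 11376)
n = -3987 (n = -2177 - 1810 = -3987)
D(t) = 1/(10 + t) (D(t) = 1/(t + 10) = 1/(10 + t))
n/M - 4760/D(-49) = -3987/11376 - 4760/(1/(10 - 49)) = -3987*1/11376 - 4760/(1/(-39)) = -443/1264 - 4760/(-1/39) = -443/1264 - 4760*(-39) = -443/1264 + 185640 = 234648517/1264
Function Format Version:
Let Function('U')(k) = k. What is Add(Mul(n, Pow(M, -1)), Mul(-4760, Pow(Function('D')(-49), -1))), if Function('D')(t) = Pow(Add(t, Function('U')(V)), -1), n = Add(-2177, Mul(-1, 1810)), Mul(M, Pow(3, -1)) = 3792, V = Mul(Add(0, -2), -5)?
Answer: Rational(234648517, 1264) ≈ 1.8564e+5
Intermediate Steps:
V = 10 (V = Mul(-2, -5) = 10)
M = 11376 (M = Mul(3, 3792) = 11376)
n = -3987 (n = Add(-2177, -1810) = -3987)
Function('D')(t) = Pow(Add(10, t), -1) (Function('D')(t) = Pow(Add(t, 10), -1) = Pow(Add(10, t), -1))
Add(Mul(n, Pow(M, -1)), Mul(-4760, Pow(Function('D')(-49), -1))) = Add(Mul(-3987, Pow(11376, -1)), Mul(-4760, Pow(Pow(Add(10, -49), -1), -1))) = Add(Mul(-3987, Rational(1, 11376)), Mul(-4760, Pow(Pow(-39, -1), -1))) = Add(Rational(-443, 1264), Mul(-4760, Pow(Rational(-1, 39), -1))) = Add(Rational(-443, 1264), Mul(-4760, -39)) = Add(Rational(-443, 1264), 185640) = Rational(234648517, 1264)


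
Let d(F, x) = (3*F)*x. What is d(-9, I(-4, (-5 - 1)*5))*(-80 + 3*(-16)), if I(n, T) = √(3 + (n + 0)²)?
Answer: 3456*√19 ≈ 15064.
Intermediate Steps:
I(n, T) = √(3 + n²)
d(F, x) = 3*F*x
d(-9, I(-4, (-5 - 1)*5))*(-80 + 3*(-16)) = (3*(-9)*√(3 + (-4)²))*(-80 + 3*(-16)) = (3*(-9)*√(3 + 16))*(-80 - 48) = (3*(-9)*√19)*(-128) = -27*√19*(-128) = 3456*√19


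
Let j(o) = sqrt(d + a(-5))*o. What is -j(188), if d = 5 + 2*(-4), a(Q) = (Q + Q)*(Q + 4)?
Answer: -188*sqrt(7) ≈ -497.40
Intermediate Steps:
a(Q) = 2*Q*(4 + Q) (a(Q) = (2*Q)*(4 + Q) = 2*Q*(4 + Q))
d = -3 (d = 5 - 8 = -3)
j(o) = o*sqrt(7) (j(o) = sqrt(-3 + 2*(-5)*(4 - 5))*o = sqrt(-3 + 2*(-5)*(-1))*o = sqrt(-3 + 10)*o = sqrt(7)*o = o*sqrt(7))
-j(188) = -188*sqrt(7)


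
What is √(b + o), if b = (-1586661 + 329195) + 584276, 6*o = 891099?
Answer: I*√2098694/2 ≈ 724.34*I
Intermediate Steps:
o = 297033/2 (o = (⅙)*891099 = 297033/2 ≈ 1.4852e+5)
b = -673190 (b = -1257466 + 584276 = -673190)
√(b + o) = √(-673190 + 297033/2) = √(-1049347/2) = I*√2098694/2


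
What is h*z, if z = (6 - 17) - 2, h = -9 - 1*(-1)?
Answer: 104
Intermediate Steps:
h = -8 (h = -9 + 1 = -8)
z = -13 (z = -11 - 2 = -13)
h*z = -8*(-13) = 104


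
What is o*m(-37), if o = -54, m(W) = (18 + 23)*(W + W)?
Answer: 163836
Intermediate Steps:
m(W) = 82*W (m(W) = 41*(2*W) = 82*W)
o*m(-37) = -4428*(-37) = -54*(-3034) = 163836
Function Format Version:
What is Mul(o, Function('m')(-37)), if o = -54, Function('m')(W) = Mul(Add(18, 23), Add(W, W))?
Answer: 163836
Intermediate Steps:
Function('m')(W) = Mul(82, W) (Function('m')(W) = Mul(41, Mul(2, W)) = Mul(82, W))
Mul(o, Function('m')(-37)) = Mul(-54, Mul(82, -37)) = Mul(-54, -3034) = 163836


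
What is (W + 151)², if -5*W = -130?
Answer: 31329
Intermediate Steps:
W = 26 (W = -⅕*(-130) = 26)
(W + 151)² = (26 + 151)² = 177² = 31329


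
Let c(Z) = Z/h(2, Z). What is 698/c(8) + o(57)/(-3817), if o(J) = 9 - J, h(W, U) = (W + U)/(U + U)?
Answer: 6662201/122144 ≈ 54.544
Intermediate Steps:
h(W, U) = (U + W)/(2*U) (h(W, U) = (U + W)/((2*U)) = (U + W)*(1/(2*U)) = (U + W)/(2*U))
c(Z) = 2*Z²/(2 + Z) (c(Z) = Z/(((Z + 2)/(2*Z))) = Z/(((2 + Z)/(2*Z))) = Z*(2*Z/(2 + Z)) = 2*Z²/(2 + Z))
698/c(8) + o(57)/(-3817) = 698/((2*8²/(2 + 8))) + (9 - 1*57)/(-3817) = 698/((2*64/10)) + (9 - 57)*(-1/3817) = 698/((2*64*(⅒))) - 48*(-1/3817) = 698/(64/5) + 48/3817 = 698*(5/64) + 48/3817 = 1745/32 + 48/3817 = 6662201/122144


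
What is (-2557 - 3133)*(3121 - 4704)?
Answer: 9007270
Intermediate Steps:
(-2557 - 3133)*(3121 - 4704) = -5690*(-1583) = 9007270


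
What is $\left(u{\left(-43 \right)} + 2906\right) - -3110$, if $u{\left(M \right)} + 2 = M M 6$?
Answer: $17108$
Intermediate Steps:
$u{\left(M \right)} = -2 + 6 M^{2}$ ($u{\left(M \right)} = -2 + M M 6 = -2 + M^{2} \cdot 6 = -2 + 6 M^{2}$)
$\left(u{\left(-43 \right)} + 2906\right) - -3110 = \left(\left(-2 + 6 \left(-43\right)^{2}\right) + 2906\right) - -3110 = \left(\left(-2 + 6 \cdot 1849\right) + 2906\right) + 3110 = \left(\left(-2 + 11094\right) + 2906\right) + 3110 = \left(11092 + 2906\right) + 3110 = 13998 + 3110 = 17108$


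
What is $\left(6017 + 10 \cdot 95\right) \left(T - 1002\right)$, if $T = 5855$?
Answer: $33810851$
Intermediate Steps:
$\left(6017 + 10 \cdot 95\right) \left(T - 1002\right) = \left(6017 + 10 \cdot 95\right) \left(5855 - 1002\right) = \left(6017 + 950\right) 4853 = 6967 \cdot 4853 = 33810851$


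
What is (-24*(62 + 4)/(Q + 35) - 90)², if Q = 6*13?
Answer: 138156516/12769 ≈ 10820.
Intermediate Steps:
Q = 78
(-24*(62 + 4)/(Q + 35) - 90)² = (-24*(62 + 4)/(78 + 35) - 90)² = (-24/(113/66) - 90)² = (-24/(113*(1/66)) - 90)² = (-24/113/66 - 90)² = (-24*66/113 - 90)² = (-1584/113 - 90)² = (-11754/113)² = 138156516/12769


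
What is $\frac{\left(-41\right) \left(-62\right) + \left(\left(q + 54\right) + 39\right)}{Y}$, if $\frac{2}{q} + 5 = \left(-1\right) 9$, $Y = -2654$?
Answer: $- \frac{9222}{9289} \approx -0.99279$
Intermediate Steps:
$q = - \frac{1}{7}$ ($q = \frac{2}{-5 - 9} = \frac{2}{-14} = 2 \left(- \frac{1}{14}\right) = - \frac{1}{7} \approx -0.14286$)
$\frac{\left(-41\right) \left(-62\right) + \left(\left(q + 54\right) + 39\right)}{Y} = \frac{\left(-41\right) \left(-62\right) + \left(\left(- \frac{1}{7} + 54\right) + 39\right)}{-2654} = \left(2542 + \left(\frac{377}{7} + 39\right)\right) \left(- \frac{1}{2654}\right) = \left(2542 + \frac{650}{7}\right) \left(- \frac{1}{2654}\right) = \frac{18444}{7} \left(- \frac{1}{2654}\right) = - \frac{9222}{9289}$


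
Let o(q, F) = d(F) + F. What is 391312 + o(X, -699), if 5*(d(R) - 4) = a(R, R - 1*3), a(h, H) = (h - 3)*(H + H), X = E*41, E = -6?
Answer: 2938693/5 ≈ 5.8774e+5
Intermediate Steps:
X = -246 (X = -6*41 = -246)
a(h, H) = 2*H*(-3 + h) (a(h, H) = (-3 + h)*(2*H) = 2*H*(-3 + h))
d(R) = 4 + 2*(-3 + R)²/5 (d(R) = 4 + (2*(R - 1*3)*(-3 + R))/5 = 4 + (2*(R - 3)*(-3 + R))/5 = 4 + (2*(-3 + R)*(-3 + R))/5 = 4 + (2*(-3 + R)²)/5 = 4 + 2*(-3 + R)²/5)
o(q, F) = 4 + F + 2*(-3 + F)²/5 (o(q, F) = (4 + 2*(-3 + F)²/5) + F = 4 + F + 2*(-3 + F)²/5)
391312 + o(X, -699) = 391312 + (38/5 - 7/5*(-699) + (⅖)*(-699)²) = 391312 + (38/5 + 4893/5 + (⅖)*488601) = 391312 + (38/5 + 4893/5 + 977202/5) = 391312 + 982133/5 = 2938693/5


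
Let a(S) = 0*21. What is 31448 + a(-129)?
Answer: 31448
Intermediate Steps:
a(S) = 0
31448 + a(-129) = 31448 + 0 = 31448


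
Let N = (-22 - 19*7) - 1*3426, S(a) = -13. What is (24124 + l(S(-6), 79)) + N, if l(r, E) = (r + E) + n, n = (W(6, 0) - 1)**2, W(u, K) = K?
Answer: 20610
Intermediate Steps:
n = 1 (n = (0 - 1)**2 = (-1)**2 = 1)
N = -3581 (N = (-22 - 133) - 3426 = -155 - 3426 = -3581)
l(r, E) = 1 + E + r (l(r, E) = (r + E) + 1 = (E + r) + 1 = 1 + E + r)
(24124 + l(S(-6), 79)) + N = (24124 + (1 + 79 - 13)) - 3581 = (24124 + 67) - 3581 = 24191 - 3581 = 20610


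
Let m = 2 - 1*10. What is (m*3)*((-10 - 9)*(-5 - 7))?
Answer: -5472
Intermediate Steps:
m = -8 (m = 2 - 10 = -8)
(m*3)*((-10 - 9)*(-5 - 7)) = (-8*3)*((-10 - 9)*(-5 - 7)) = -(-456)*(-12) = -24*228 = -5472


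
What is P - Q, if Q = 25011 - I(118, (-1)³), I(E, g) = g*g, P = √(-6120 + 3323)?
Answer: -25010 + I*√2797 ≈ -25010.0 + 52.887*I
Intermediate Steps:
P = I*√2797 (P = √(-2797) = I*√2797 ≈ 52.887*I)
I(E, g) = g²
Q = 25010 (Q = 25011 - ((-1)³)² = 25011 - 1*(-1)² = 25011 - 1*1 = 25011 - 1 = 25010)
P - Q = I*√2797 - 1*25010 = I*√2797 - 25010 = -25010 + I*√2797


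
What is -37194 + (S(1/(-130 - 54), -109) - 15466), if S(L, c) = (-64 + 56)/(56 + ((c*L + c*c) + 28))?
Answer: -115939891012/2201669 ≈ -52660.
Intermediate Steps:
S(L, c) = -8/(84 + c**2 + L*c) (S(L, c) = -8/(56 + ((L*c + c**2) + 28)) = -8/(56 + ((c**2 + L*c) + 28)) = -8/(56 + (28 + c**2 + L*c)) = -8/(84 + c**2 + L*c))
-37194 + (S(1/(-130 - 54), -109) - 15466) = -37194 + (-8/(84 + (-109)**2 - 109/(-130 - 54)) - 15466) = -37194 + (-8/(84 + 11881 - 109/(-184)) - 15466) = -37194 + (-8/(84 + 11881 - 1/184*(-109)) - 15466) = -37194 + (-8/(84 + 11881 + 109/184) - 15466) = -37194 + (-8/2201669/184 - 15466) = -37194 + (-8*184/2201669 - 15466) = -37194 + (-1472/2201669 - 15466) = -37194 - 34051014226/2201669 = -115939891012/2201669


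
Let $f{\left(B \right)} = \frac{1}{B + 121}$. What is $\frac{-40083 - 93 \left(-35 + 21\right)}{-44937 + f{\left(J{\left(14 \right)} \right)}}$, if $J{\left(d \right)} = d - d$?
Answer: $\frac{4692501}{5437376} \approx 0.86301$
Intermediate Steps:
$J{\left(d \right)} = 0$
$f{\left(B \right)} = \frac{1}{121 + B}$
$\frac{-40083 - 93 \left(-35 + 21\right)}{-44937 + f{\left(J{\left(14 \right)} \right)}} = \frac{-40083 - 93 \left(-35 + 21\right)}{-44937 + \frac{1}{121 + 0}} = \frac{-40083 - -1302}{-44937 + \frac{1}{121}} = \frac{-40083 + 1302}{-44937 + \frac{1}{121}} = - \frac{38781}{- \frac{5437376}{121}} = \left(-38781\right) \left(- \frac{121}{5437376}\right) = \frac{4692501}{5437376}$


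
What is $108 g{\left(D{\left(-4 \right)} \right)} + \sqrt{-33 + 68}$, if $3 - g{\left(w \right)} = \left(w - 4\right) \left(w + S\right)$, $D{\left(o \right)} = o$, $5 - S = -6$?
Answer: $6372 + \sqrt{35} \approx 6377.9$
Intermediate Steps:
$S = 11$ ($S = 5 - -6 = 5 + 6 = 11$)
$g{\left(w \right)} = 3 - \left(-4 + w\right) \left(11 + w\right)$ ($g{\left(w \right)} = 3 - \left(w - 4\right) \left(w + 11\right) = 3 - \left(-4 + w\right) \left(11 + w\right)$)
$108 g{\left(D{\left(-4 \right)} \right)} + \sqrt{-33 + 68} = 108 \left(47 - \left(-4\right)^{2} - -28\right) + \sqrt{-33 + 68} = 108 \left(47 - 16 + 28\right) + \sqrt{35} = 108 \cdot 59 + \sqrt{35} = 6372 + \sqrt{35}$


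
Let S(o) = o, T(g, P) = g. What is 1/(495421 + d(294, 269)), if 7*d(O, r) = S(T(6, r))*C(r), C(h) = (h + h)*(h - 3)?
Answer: 1/618085 ≈ 1.6179e-6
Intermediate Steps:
C(h) = 2*h*(-3 + h) (C(h) = (2*h)*(-3 + h) = 2*h*(-3 + h))
d(O, r) = 12*r*(-3 + r)/7 (d(O, r) = (6*(2*r*(-3 + r)))/7 = (12*r*(-3 + r))/7 = 12*r*(-3 + r)/7)
1/(495421 + d(294, 269)) = 1/(495421 + (12/7)*269*(-3 + 269)) = 1/(495421 + (12/7)*269*266) = 1/(495421 + 122664) = 1/618085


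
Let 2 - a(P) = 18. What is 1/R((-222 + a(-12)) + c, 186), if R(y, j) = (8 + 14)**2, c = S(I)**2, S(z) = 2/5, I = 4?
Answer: 1/484 ≈ 0.0020661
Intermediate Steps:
a(P) = -16 (a(P) = 2 - 1*18 = 2 - 18 = -16)
S(z) = 2/5 (S(z) = 2*(1/5) = 2/5)
c = 4/25 (c = (2/5)**2 = 4/25 ≈ 0.16000)
R(y, j) = 484 (R(y, j) = 22**2 = 484)
1/R((-222 + a(-12)) + c, 186) = 1/484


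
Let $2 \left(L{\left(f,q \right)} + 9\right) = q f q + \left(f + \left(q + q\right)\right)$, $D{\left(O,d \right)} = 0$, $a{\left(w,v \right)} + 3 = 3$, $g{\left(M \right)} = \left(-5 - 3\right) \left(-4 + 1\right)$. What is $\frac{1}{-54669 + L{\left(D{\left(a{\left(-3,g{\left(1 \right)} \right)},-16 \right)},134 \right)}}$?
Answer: $- \frac{1}{54544} \approx -1.8334 \cdot 10^{-5}$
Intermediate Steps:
$g{\left(M \right)} = 24$ ($g{\left(M \right)} = \left(-8\right) \left(-3\right) = 24$)
$a{\left(w,v \right)} = 0$ ($a{\left(w,v \right)} = -3 + 3 = 0$)
$L{\left(f,q \right)} = -9 + q + \frac{f}{2} + \frac{f q^{2}}{2}$ ($L{\left(f,q \right)} = -9 + \frac{q f q + \left(f + \left(q + q\right)\right)}{2} = -9 + \frac{f q q + \left(f + 2 q\right)}{2} = -9 + \frac{f q^{2} + \left(f + 2 q\right)}{2} = -9 + \frac{f + 2 q + f q^{2}}{2} = -9 + \left(q + \frac{f}{2} + \frac{f q^{2}}{2}\right) = -9 + q + \frac{f}{2} + \frac{f q^{2}}{2}$)
$\frac{1}{-54669 + L{\left(D{\left(a{\left(-3,g{\left(1 \right)} \right)},-16 \right)},134 \right)}} = \frac{1}{-54669 + \left(-9 + 134 + \frac{1}{2} \cdot 0 + \frac{1}{2} \cdot 0 \cdot 134^{2}\right)} = \frac{1}{-54669 + \left(-9 + 134 + 0 + \frac{1}{2} \cdot 0 \cdot 17956\right)} = \frac{1}{-54669 + \left(-9 + 134 + 0 + 0\right)} = \frac{1}{-54669 + 125} = \frac{1}{-54544} = - \frac{1}{54544}$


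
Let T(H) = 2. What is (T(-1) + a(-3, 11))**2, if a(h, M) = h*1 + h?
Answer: 16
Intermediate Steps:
a(h, M) = 2*h (a(h, M) = h + h = 2*h)
(T(-1) + a(-3, 11))**2 = (2 + 2*(-3))**2 = (2 - 6)**2 = (-4)**2 = 16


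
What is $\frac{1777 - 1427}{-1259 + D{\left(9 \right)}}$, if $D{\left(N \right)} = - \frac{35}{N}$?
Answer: $- \frac{1575}{5683} \approx -0.27714$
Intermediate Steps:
$\frac{1777 - 1427}{-1259 + D{\left(9 \right)}} = \frac{1777 - 1427}{-1259 - \frac{35}{9}} = \frac{350}{-1259 - \frac{35}{9}} = \frac{350}{- \frac{11366}{9}} = 350 \left(- \frac{9}{11366}\right) = - \frac{1575}{5683}$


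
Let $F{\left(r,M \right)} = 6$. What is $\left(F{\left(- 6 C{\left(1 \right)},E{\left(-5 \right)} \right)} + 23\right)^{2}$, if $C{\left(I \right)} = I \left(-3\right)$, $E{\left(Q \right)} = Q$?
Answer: $841$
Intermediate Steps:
$C{\left(I \right)} = - 3 I$
$\left(F{\left(- 6 C{\left(1 \right)},E{\left(-5 \right)} \right)} + 23\right)^{2} = \left(6 + 23\right)^{2} = 29^{2} = 841$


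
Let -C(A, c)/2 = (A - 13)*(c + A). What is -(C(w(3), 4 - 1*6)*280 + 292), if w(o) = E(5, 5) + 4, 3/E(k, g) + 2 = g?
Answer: -13732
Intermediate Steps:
E(k, g) = 3/(-2 + g)
w(o) = 5 (w(o) = 3/(-2 + 5) + 4 = 3/3 + 4 = 3*(⅓) + 4 = 1 + 4 = 5)
C(A, c) = -2*(-13 + A)*(A + c) (C(A, c) = -2*(A - 13)*(c + A) = -2*(-13 + A)*(A + c))
-(C(w(3), 4 - 1*6)*280 + 292) = -((-2*5² + 26*5 + 26*(4 - 1*6) - 2*5*(4 - 1*6))*280 + 292) = -((-2*25 + 130 + 26*(4 - 6) - 2*5*(4 - 6))*280 + 292) = -((-50 + 130 + 26*(-2) - 2*5*(-2))*280 + 292) = -((-50 + 130 - 52 + 20)*280 + 292) = -(48*280 + 292) = -(13440 + 292) = -1*13732 = -13732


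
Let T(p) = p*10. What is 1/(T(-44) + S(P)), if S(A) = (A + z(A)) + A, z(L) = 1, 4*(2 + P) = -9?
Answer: -2/895 ≈ -0.0022346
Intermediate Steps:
P = -17/4 (P = -2 + (1/4)*(-9) = -2 - 9/4 = -17/4 ≈ -4.2500)
T(p) = 10*p
S(A) = 1 + 2*A (S(A) = (A + 1) + A = (1 + A) + A = 1 + 2*A)
1/(T(-44) + S(P)) = 1/(10*(-44) + (1 + 2*(-17/4))) = 1/(-440 + (1 - 17/2)) = 1/(-440 - 15/2) = 1/(-895/2) = -2/895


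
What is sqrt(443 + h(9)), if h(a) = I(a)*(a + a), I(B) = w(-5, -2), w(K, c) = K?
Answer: sqrt(353) ≈ 18.788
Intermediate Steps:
I(B) = -5
h(a) = -10*a (h(a) = -5*(a + a) = -10*a)
sqrt(443 + h(9)) = sqrt(443 - 10*9) = sqrt(443 - 90) = sqrt(353)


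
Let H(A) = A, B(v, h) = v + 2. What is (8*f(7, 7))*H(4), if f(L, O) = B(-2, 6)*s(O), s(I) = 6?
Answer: 0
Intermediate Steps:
B(v, h) = 2 + v
f(L, O) = 0 (f(L, O) = (2 - 2)*6 = 0*6 = 0)
(8*f(7, 7))*H(4) = (8*0)*4 = 0*4 = 0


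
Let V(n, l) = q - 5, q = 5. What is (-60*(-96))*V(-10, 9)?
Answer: 0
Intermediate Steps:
V(n, l) = 0 (V(n, l) = 5 - 5 = 0)
(-60*(-96))*V(-10, 9) = -60*(-96)*0 = 5760*0 = 0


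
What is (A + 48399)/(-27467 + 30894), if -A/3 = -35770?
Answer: 155709/3427 ≈ 45.436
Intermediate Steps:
A = 107310 (A = -3*(-35770) = 107310)
(A + 48399)/(-27467 + 30894) = (107310 + 48399)/(-27467 + 30894) = 155709/3427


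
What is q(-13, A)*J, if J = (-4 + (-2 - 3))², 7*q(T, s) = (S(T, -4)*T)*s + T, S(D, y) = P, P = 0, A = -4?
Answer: -1053/7 ≈ -150.43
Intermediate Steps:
S(D, y) = 0
q(T, s) = T/7 (q(T, s) = ((0*T)*s + T)/7 = (0*s + T)/7 = (0 + T)/7 = T/7)
J = 81 (J = (-4 - 5)² = (-9)² = 81)
q(-13, A)*J = ((⅐)*(-13))*81 = -13/7*81 = -1053/7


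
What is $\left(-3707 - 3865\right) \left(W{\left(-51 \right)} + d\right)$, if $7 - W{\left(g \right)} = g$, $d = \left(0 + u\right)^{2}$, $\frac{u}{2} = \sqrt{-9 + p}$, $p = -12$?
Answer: $196872$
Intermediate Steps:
$u = 2 i \sqrt{21}$ ($u = 2 \sqrt{-9 - 12} = 2 \sqrt{-21} = 2 i \sqrt{21} \approx 9.1651 i$)
$d = -84$ ($d = \left(0 + 2 i \sqrt{21}\right)^{2} = \left(2 i \sqrt{21}\right)^{2} = -84$)
$W{\left(g \right)} = 7 - g$
$\left(-3707 - 3865\right) \left(W{\left(-51 \right)} + d\right) = \left(-3707 - 3865\right) \left(\left(7 - -51\right) - 84\right) = - 7572 \left(\left(7 + 51\right) - 84\right) = - 7572 \left(58 - 84\right) = \left(-7572\right) \left(-26\right) = 196872$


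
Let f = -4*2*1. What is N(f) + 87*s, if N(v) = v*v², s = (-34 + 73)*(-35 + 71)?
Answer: 121636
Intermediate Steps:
f = -8 (f = -8*1 = -8)
s = 1404 (s = 39*36 = 1404)
N(v) = v³
N(f) + 87*s = (-8)³ + 87*1404 = -512 + 122148 = 121636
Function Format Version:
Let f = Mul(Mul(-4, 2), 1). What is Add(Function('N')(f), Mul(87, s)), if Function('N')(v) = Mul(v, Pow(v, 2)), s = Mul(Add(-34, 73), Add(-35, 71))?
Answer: 121636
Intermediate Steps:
f = -8 (f = Mul(-8, 1) = -8)
s = 1404 (s = Mul(39, 36) = 1404)
Function('N')(v) = Pow(v, 3)
Add(Function('N')(f), Mul(87, s)) = Add(Pow(-8, 3), Mul(87, 1404)) = Add(-512, 122148) = 121636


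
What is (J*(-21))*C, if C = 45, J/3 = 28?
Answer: -79380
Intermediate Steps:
J = 84 (J = 3*28 = 84)
(J*(-21))*C = (84*(-21))*45 = -1764*45 = -79380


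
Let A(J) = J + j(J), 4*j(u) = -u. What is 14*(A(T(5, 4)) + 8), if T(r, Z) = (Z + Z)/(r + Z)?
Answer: 364/3 ≈ 121.33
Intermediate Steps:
j(u) = -u/4 (j(u) = (-u)/4 = -u/4)
T(r, Z) = 2*Z/(Z + r) (T(r, Z) = (2*Z)/(Z + r) = 2*Z/(Z + r))
A(J) = 3*J/4 (A(J) = J - J/4 = 3*J/4)
14*(A(T(5, 4)) + 8) = 14*(3*(2*4/(4 + 5))/4 + 8) = 14*(3*(2*4/9)/4 + 8) = 14*(3*(2*4*(⅑))/4 + 8) = 14*((¾)*(8/9) + 8) = 14*(⅔ + 8) = 14*(26/3) = 364/3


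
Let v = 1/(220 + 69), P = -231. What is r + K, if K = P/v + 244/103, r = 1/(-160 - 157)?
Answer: -2179670864/32651 ≈ -66757.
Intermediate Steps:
v = 1/289 ≈ 0.0034602
r = -1/317 (r = 1/(-317) = -1/317 ≈ -0.0031546)
K = -6875933/103 (K = -231/1/289 + 244/103 = -231*289 + 244*(1/103) = -66759 + 244/103 = -6875933/103 ≈ -66757.)
r + K = -1/317 - 6875933/103 = -2179670864/32651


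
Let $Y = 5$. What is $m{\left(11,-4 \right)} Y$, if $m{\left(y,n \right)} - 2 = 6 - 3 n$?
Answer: $100$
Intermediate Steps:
$m{\left(y,n \right)} = 8 - 3 n$ ($m{\left(y,n \right)} = 2 - \left(-6 + 3 n\right) = 8 - 3 n$)
$m{\left(11,-4 \right)} Y = \left(8 - -12\right) 5 = \left(8 + 12\right) 5 = 20 \cdot 5 = 100$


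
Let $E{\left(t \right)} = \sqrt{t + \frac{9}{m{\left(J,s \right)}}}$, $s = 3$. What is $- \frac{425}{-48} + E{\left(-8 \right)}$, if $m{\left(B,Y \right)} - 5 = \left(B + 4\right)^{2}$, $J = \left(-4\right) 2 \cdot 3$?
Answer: $\frac{425}{48} + \frac{i \sqrt{1795}}{15} \approx 8.8542 + 2.8245 i$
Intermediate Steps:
$J = -24$ ($J = \left(-8\right) 3 = -24$)
$m{\left(B,Y \right)} = 5 + \left(4 + B\right)^{2}$ ($m{\left(B,Y \right)} = 5 + \left(B + 4\right)^{2} = 5 + \left(4 + B\right)^{2}$)
$E{\left(t \right)} = \sqrt{\frac{1}{45} + t}$ ($E{\left(t \right)} = \sqrt{t + \frac{9}{5 + \left(4 - 24\right)^{2}}} = \sqrt{t + \frac{9}{5 + \left(-20\right)^{2}}} = \sqrt{t + \frac{9}{5 + 400}} = \sqrt{t + \frac{9}{405}} = \sqrt{t + 9 \cdot \frac{1}{405}} = \sqrt{t + \frac{1}{45}} = \sqrt{\frac{1}{45} + t}$)
$- \frac{425}{-48} + E{\left(-8 \right)} = - \frac{425}{-48} + \frac{\sqrt{5 + 225 \left(-8\right)}}{15} = \left(-425\right) \left(- \frac{1}{48}\right) + \frac{\sqrt{5 - 1800}}{15} = \frac{425}{48} + \frac{\sqrt{-1795}}{15} = \frac{425}{48} + \frac{i \sqrt{1795}}{15}$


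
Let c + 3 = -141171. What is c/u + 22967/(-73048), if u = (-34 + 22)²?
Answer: -8954675/9131 ≈ -980.69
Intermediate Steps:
u = 144 (u = (-12)² = 144)
c = -141174 (c = -3 - 141171 = -141174)
c/u + 22967/(-73048) = -141174/144 + 22967/(-73048) = -141174*1/144 + 22967*(-1/73048) = -7843/8 - 22967/73048 = -8954675/9131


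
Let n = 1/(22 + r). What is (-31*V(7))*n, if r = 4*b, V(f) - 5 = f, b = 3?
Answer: -186/17 ≈ -10.941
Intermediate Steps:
V(f) = 5 + f
r = 12 (r = 4*3 = 12)
n = 1/34 (n = 1/(22 + 12) = 1/34 ≈ 0.029412)
(-31*V(7))*n = -31*(5 + 7)*(1/34) = -31*12*(1/34) = -372*1/34 = -186/17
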